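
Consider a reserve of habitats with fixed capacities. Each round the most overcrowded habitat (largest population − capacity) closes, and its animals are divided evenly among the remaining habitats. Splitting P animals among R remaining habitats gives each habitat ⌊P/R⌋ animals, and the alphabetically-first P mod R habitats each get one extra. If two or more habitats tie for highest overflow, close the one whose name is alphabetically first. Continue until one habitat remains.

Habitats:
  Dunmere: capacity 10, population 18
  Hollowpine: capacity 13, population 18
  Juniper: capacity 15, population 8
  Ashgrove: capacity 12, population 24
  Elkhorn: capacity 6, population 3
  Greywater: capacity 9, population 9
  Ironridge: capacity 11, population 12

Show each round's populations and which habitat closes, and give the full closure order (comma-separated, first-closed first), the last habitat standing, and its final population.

Round 1: Ashgrove=24 Dunmere=18 Elkhorn=3 Greywater=9 Hollowpine=18 Ironridge=12 Juniper=8 → close Ashgrove (overflow 12)
  24÷6 = 4 each, +1 to first 0
Round 2: Dunmere=22 Elkhorn=7 Greywater=13 Hollowpine=22 Ironridge=16 Juniper=12 → close Dunmere (overflow 12)
  22÷5 = 4 each, +1 to first 2
Round 3: Elkhorn=12 Greywater=18 Hollowpine=26 Ironridge=20 Juniper=16 → close Hollowpine (overflow 13)
  26÷4 = 6 each, +1 to first 2
Round 4: Elkhorn=19 Greywater=25 Ironridge=26 Juniper=22 → close Greywater (overflow 16)
  25÷3 = 8 each, +1 to first 1
Round 5: Elkhorn=28 Ironridge=34 Juniper=30 → close Ironridge (overflow 23)
  34÷2 = 17 each, +1 to first 0
Round 6: Elkhorn=45 Juniper=47 → close Elkhorn (overflow 39)
  45÷1 = 45 each, +1 to first 0

Closure order: Ashgrove, Dunmere, Hollowpine, Greywater, Ironridge, Elkhorn
Last habitat: Juniper with 92 animals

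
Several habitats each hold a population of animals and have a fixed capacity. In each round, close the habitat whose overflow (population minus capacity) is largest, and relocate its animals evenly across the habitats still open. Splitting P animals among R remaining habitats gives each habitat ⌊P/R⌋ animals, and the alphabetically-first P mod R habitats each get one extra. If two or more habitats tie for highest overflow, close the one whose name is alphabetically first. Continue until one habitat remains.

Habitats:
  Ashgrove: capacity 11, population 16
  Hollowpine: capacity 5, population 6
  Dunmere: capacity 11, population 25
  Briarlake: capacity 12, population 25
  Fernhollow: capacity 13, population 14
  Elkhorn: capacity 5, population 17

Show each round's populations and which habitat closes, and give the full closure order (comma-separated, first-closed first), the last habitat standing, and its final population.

Closure order: Dunmere, Briarlake, Elkhorn, Ashgrove, Fernhollow
Last habitat: Hollowpine with 103 animals

Round 1: Ashgrove=16 Briarlake=25 Dunmere=25 Elkhorn=17 Fernhollow=14 Hollowpine=6 → close Dunmere (overflow 14)
  25÷5 = 5 each, +1 to first 0
Round 2: Ashgrove=21 Briarlake=30 Elkhorn=22 Fernhollow=19 Hollowpine=11 → close Briarlake (overflow 18)
  30÷4 = 7 each, +1 to first 2
Round 3: Ashgrove=29 Elkhorn=30 Fernhollow=26 Hollowpine=18 → close Elkhorn (overflow 25)
  30÷3 = 10 each, +1 to first 0
Round 4: Ashgrove=39 Fernhollow=36 Hollowpine=28 → close Ashgrove (overflow 28)
  39÷2 = 19 each, +1 to first 1
Round 5: Fernhollow=56 Hollowpine=47 → close Fernhollow (overflow 43)
  56÷1 = 56 each, +1 to first 0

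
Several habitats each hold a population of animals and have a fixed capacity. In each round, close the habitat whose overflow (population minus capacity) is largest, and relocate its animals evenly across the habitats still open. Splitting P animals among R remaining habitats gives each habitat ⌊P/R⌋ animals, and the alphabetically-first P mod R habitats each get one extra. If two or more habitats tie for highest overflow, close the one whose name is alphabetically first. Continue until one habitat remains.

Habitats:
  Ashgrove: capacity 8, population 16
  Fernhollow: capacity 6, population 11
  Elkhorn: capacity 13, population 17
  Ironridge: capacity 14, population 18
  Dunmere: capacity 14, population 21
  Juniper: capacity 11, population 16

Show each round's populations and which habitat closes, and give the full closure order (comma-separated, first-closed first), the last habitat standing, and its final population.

Closure order: Ashgrove, Dunmere, Elkhorn, Fernhollow, Ironridge
Last habitat: Juniper with 99 animals

Round 1: Ashgrove=16 Dunmere=21 Elkhorn=17 Fernhollow=11 Ironridge=18 Juniper=16 → close Ashgrove (overflow 8)
  16÷5 = 3 each, +1 to first 1
Round 2: Dunmere=25 Elkhorn=20 Fernhollow=14 Ironridge=21 Juniper=19 → close Dunmere (overflow 11)
  25÷4 = 6 each, +1 to first 1
Round 3: Elkhorn=27 Fernhollow=20 Ironridge=27 Juniper=25 → close Elkhorn (overflow 14)
  27÷3 = 9 each, +1 to first 0
Round 4: Fernhollow=29 Ironridge=36 Juniper=34 → close Fernhollow (overflow 23)
  29÷2 = 14 each, +1 to first 1
Round 5: Ironridge=51 Juniper=48 → close Ironridge (overflow 37)
  51÷1 = 51 each, +1 to first 0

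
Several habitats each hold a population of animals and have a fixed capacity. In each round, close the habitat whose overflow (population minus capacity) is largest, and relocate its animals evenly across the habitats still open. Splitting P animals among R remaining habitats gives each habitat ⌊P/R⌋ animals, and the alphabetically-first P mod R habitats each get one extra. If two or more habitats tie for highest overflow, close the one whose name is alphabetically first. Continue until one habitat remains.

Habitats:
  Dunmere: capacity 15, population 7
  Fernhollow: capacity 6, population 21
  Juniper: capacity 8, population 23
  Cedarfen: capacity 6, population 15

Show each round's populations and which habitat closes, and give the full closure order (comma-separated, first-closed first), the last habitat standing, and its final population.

Round 1: Cedarfen=15 Dunmere=7 Fernhollow=21 Juniper=23 → close Fernhollow (overflow 15)
  21÷3 = 7 each, +1 to first 0
Round 2: Cedarfen=22 Dunmere=14 Juniper=30 → close Juniper (overflow 22)
  30÷2 = 15 each, +1 to first 0
Round 3: Cedarfen=37 Dunmere=29 → close Cedarfen (overflow 31)
  37÷1 = 37 each, +1 to first 0

Closure order: Fernhollow, Juniper, Cedarfen
Last habitat: Dunmere with 66 animals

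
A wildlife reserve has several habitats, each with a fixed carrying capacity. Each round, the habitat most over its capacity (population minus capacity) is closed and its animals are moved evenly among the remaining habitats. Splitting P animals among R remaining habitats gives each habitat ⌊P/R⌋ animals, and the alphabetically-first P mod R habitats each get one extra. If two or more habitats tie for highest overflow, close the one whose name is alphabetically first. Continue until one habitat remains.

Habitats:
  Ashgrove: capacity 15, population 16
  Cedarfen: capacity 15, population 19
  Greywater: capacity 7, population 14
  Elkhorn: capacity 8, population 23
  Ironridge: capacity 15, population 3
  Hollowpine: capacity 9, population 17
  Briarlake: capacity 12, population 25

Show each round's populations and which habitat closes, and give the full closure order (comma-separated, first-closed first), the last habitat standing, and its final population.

Closure order: Elkhorn, Briarlake, Hollowpine, Greywater, Cedarfen, Ashgrove
Last habitat: Ironridge with 117 animals

Round 1: Ashgrove=16 Briarlake=25 Cedarfen=19 Elkhorn=23 Greywater=14 Hollowpine=17 Ironridge=3 → close Elkhorn (overflow 15)
  23÷6 = 3 each, +1 to first 5
Round 2: Ashgrove=20 Briarlake=29 Cedarfen=23 Greywater=18 Hollowpine=21 Ironridge=6 → close Briarlake (overflow 17)
  29÷5 = 5 each, +1 to first 4
Round 3: Ashgrove=26 Cedarfen=29 Greywater=24 Hollowpine=27 Ironridge=11 → close Hollowpine (overflow 18)
  27÷4 = 6 each, +1 to first 3
Round 4: Ashgrove=33 Cedarfen=36 Greywater=31 Ironridge=17 → close Greywater (overflow 24)
  31÷3 = 10 each, +1 to first 1
Round 5: Ashgrove=44 Cedarfen=46 Ironridge=27 → close Cedarfen (overflow 31)
  46÷2 = 23 each, +1 to first 0
Round 6: Ashgrove=67 Ironridge=50 → close Ashgrove (overflow 52)
  67÷1 = 67 each, +1 to first 0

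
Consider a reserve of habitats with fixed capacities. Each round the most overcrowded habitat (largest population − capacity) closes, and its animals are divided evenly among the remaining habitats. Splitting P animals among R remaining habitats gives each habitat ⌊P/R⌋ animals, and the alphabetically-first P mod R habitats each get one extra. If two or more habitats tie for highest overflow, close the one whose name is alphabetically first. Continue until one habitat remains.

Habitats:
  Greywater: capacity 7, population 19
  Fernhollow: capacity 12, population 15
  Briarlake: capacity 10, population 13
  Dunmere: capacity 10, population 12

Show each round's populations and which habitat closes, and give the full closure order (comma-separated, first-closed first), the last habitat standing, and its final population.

Round 1: Briarlake=13 Dunmere=12 Fernhollow=15 Greywater=19 → close Greywater (overflow 12)
  19÷3 = 6 each, +1 to first 1
Round 2: Briarlake=20 Dunmere=18 Fernhollow=21 → close Briarlake (overflow 10)
  20÷2 = 10 each, +1 to first 0
Round 3: Dunmere=28 Fernhollow=31 → close Fernhollow (overflow 19)
  31÷1 = 31 each, +1 to first 0

Closure order: Greywater, Briarlake, Fernhollow
Last habitat: Dunmere with 59 animals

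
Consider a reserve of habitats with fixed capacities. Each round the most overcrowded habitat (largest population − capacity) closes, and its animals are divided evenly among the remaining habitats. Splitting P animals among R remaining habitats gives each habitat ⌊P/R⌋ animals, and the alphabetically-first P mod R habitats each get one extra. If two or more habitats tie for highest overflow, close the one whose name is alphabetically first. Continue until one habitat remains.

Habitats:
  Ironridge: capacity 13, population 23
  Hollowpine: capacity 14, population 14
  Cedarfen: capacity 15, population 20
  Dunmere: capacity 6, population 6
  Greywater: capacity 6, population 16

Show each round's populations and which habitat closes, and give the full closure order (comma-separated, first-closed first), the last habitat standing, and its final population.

Round 1: Cedarfen=20 Dunmere=6 Greywater=16 Hollowpine=14 Ironridge=23 → close Greywater (overflow 10)
  16÷4 = 4 each, +1 to first 0
Round 2: Cedarfen=24 Dunmere=10 Hollowpine=18 Ironridge=27 → close Ironridge (overflow 14)
  27÷3 = 9 each, +1 to first 0
Round 3: Cedarfen=33 Dunmere=19 Hollowpine=27 → close Cedarfen (overflow 18)
  33÷2 = 16 each, +1 to first 1
Round 4: Dunmere=36 Hollowpine=43 → close Dunmere (overflow 30)
  36÷1 = 36 each, +1 to first 0

Closure order: Greywater, Ironridge, Cedarfen, Dunmere
Last habitat: Hollowpine with 79 animals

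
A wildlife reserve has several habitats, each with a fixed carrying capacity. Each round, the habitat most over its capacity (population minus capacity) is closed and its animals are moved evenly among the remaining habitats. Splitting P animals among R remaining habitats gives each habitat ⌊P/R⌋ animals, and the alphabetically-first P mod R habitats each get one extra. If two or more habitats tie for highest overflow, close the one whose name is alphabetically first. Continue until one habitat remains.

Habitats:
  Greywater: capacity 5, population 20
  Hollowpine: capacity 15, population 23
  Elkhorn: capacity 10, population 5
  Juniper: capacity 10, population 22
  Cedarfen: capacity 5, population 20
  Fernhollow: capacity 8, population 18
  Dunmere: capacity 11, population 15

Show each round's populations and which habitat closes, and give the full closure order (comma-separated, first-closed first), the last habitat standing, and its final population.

Round 1: Cedarfen=20 Dunmere=15 Elkhorn=5 Fernhollow=18 Greywater=20 Hollowpine=23 Juniper=22 → close Cedarfen (overflow 15)
  20÷6 = 3 each, +1 to first 2
Round 2: Dunmere=19 Elkhorn=9 Fernhollow=21 Greywater=23 Hollowpine=26 Juniper=25 → close Greywater (overflow 18)
  23÷5 = 4 each, +1 to first 3
Round 3: Dunmere=24 Elkhorn=14 Fernhollow=26 Hollowpine=30 Juniper=29 → close Juniper (overflow 19)
  29÷4 = 7 each, +1 to first 1
Round 4: Dunmere=32 Elkhorn=21 Fernhollow=33 Hollowpine=37 → close Fernhollow (overflow 25)
  33÷3 = 11 each, +1 to first 0
Round 5: Dunmere=43 Elkhorn=32 Hollowpine=48 → close Hollowpine (overflow 33)
  48÷2 = 24 each, +1 to first 0
Round 6: Dunmere=67 Elkhorn=56 → close Dunmere (overflow 56)
  67÷1 = 67 each, +1 to first 0

Closure order: Cedarfen, Greywater, Juniper, Fernhollow, Hollowpine, Dunmere
Last habitat: Elkhorn with 123 animals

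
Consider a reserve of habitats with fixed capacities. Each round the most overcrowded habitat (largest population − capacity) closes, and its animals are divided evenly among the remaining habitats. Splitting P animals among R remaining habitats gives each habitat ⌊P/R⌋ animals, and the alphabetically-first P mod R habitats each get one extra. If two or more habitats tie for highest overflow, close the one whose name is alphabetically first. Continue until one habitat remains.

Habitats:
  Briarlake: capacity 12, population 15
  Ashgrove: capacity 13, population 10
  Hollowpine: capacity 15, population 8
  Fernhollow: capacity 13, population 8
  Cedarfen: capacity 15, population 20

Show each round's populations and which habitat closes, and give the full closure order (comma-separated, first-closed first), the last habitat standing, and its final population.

Round 1: Ashgrove=10 Briarlake=15 Cedarfen=20 Fernhollow=8 Hollowpine=8 → close Cedarfen (overflow 5)
  20÷4 = 5 each, +1 to first 0
Round 2: Ashgrove=15 Briarlake=20 Fernhollow=13 Hollowpine=13 → close Briarlake (overflow 8)
  20÷3 = 6 each, +1 to first 2
Round 3: Ashgrove=22 Fernhollow=20 Hollowpine=19 → close Ashgrove (overflow 9)
  22÷2 = 11 each, +1 to first 0
Round 4: Fernhollow=31 Hollowpine=30 → close Fernhollow (overflow 18)
  31÷1 = 31 each, +1 to first 0

Closure order: Cedarfen, Briarlake, Ashgrove, Fernhollow
Last habitat: Hollowpine with 61 animals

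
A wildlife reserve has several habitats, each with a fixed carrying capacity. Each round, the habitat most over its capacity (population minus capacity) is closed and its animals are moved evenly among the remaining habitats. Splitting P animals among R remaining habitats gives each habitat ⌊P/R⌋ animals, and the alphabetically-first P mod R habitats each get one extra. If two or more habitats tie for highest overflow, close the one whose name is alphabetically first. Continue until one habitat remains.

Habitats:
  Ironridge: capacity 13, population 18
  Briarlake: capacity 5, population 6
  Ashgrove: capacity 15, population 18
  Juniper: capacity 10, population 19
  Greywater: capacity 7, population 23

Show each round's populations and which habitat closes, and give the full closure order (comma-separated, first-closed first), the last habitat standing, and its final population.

Round 1: Ashgrove=18 Briarlake=6 Greywater=23 Ironridge=18 Juniper=19 → close Greywater (overflow 16)
  23÷4 = 5 each, +1 to first 3
Round 2: Ashgrove=24 Briarlake=12 Ironridge=24 Juniper=24 → close Juniper (overflow 14)
  24÷3 = 8 each, +1 to first 0
Round 3: Ashgrove=32 Briarlake=20 Ironridge=32 → close Ironridge (overflow 19)
  32÷2 = 16 each, +1 to first 0
Round 4: Ashgrove=48 Briarlake=36 → close Ashgrove (overflow 33)
  48÷1 = 48 each, +1 to first 0

Closure order: Greywater, Juniper, Ironridge, Ashgrove
Last habitat: Briarlake with 84 animals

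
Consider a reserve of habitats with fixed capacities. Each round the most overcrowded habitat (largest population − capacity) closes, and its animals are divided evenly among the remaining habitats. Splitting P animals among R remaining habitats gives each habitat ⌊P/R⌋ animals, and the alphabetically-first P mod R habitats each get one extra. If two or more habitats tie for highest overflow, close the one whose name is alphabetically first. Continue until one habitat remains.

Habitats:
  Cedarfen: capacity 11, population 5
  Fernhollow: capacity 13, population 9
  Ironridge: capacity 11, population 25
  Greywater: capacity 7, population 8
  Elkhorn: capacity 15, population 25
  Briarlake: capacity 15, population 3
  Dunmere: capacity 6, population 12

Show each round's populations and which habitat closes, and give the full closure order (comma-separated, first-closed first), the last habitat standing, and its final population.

Round 1: Briarlake=3 Cedarfen=5 Dunmere=12 Elkhorn=25 Fernhollow=9 Greywater=8 Ironridge=25 → close Ironridge (overflow 14)
  25÷6 = 4 each, +1 to first 1
Round 2: Briarlake=8 Cedarfen=9 Dunmere=16 Elkhorn=29 Fernhollow=13 Greywater=12 → close Elkhorn (overflow 14)
  29÷5 = 5 each, +1 to first 4
Round 3: Briarlake=14 Cedarfen=15 Dunmere=22 Fernhollow=19 Greywater=17 → close Dunmere (overflow 16)
  22÷4 = 5 each, +1 to first 2
Round 4: Briarlake=20 Cedarfen=21 Fernhollow=24 Greywater=22 → close Greywater (overflow 15)
  22÷3 = 7 each, +1 to first 1
Round 5: Briarlake=28 Cedarfen=28 Fernhollow=31 → close Fernhollow (overflow 18)
  31÷2 = 15 each, +1 to first 1
Round 6: Briarlake=44 Cedarfen=43 → close Cedarfen (overflow 32)
  43÷1 = 43 each, +1 to first 0

Closure order: Ironridge, Elkhorn, Dunmere, Greywater, Fernhollow, Cedarfen
Last habitat: Briarlake with 87 animals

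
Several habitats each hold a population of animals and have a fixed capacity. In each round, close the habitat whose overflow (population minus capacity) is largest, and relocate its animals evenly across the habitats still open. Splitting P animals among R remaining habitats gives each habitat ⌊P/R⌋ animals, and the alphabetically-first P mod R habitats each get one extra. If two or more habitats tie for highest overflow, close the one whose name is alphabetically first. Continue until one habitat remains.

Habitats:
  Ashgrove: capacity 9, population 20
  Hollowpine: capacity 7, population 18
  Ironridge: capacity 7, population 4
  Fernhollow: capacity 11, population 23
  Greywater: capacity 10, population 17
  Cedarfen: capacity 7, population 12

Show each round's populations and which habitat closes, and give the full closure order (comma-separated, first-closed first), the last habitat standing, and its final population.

Closure order: Fernhollow, Ashgrove, Hollowpine, Cedarfen, Greywater
Last habitat: Ironridge with 94 animals

Round 1: Ashgrove=20 Cedarfen=12 Fernhollow=23 Greywater=17 Hollowpine=18 Ironridge=4 → close Fernhollow (overflow 12)
  23÷5 = 4 each, +1 to first 3
Round 2: Ashgrove=25 Cedarfen=17 Greywater=22 Hollowpine=22 Ironridge=8 → close Ashgrove (overflow 16)
  25÷4 = 6 each, +1 to first 1
Round 3: Cedarfen=24 Greywater=28 Hollowpine=28 Ironridge=14 → close Hollowpine (overflow 21)
  28÷3 = 9 each, +1 to first 1
Round 4: Cedarfen=34 Greywater=37 Ironridge=23 → close Cedarfen (overflow 27)
  34÷2 = 17 each, +1 to first 0
Round 5: Greywater=54 Ironridge=40 → close Greywater (overflow 44)
  54÷1 = 54 each, +1 to first 0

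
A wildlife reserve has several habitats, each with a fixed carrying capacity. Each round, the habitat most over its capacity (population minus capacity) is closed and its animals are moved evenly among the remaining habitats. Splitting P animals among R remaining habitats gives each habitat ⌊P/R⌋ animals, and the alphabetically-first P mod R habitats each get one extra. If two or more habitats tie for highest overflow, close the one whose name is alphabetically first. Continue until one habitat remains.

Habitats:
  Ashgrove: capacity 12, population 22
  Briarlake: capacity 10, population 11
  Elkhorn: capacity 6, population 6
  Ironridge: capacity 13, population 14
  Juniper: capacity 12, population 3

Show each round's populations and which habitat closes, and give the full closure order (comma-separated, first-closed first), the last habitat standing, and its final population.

Round 1: Ashgrove=22 Briarlake=11 Elkhorn=6 Ironridge=14 Juniper=3 → close Ashgrove (overflow 10)
  22÷4 = 5 each, +1 to first 2
Round 2: Briarlake=17 Elkhorn=12 Ironridge=19 Juniper=8 → close Briarlake (overflow 7)
  17÷3 = 5 each, +1 to first 2
Round 3: Elkhorn=18 Ironridge=25 Juniper=13 → close Elkhorn (overflow 12)
  18÷2 = 9 each, +1 to first 0
Round 4: Ironridge=34 Juniper=22 → close Ironridge (overflow 21)
  34÷1 = 34 each, +1 to first 0

Closure order: Ashgrove, Briarlake, Elkhorn, Ironridge
Last habitat: Juniper with 56 animals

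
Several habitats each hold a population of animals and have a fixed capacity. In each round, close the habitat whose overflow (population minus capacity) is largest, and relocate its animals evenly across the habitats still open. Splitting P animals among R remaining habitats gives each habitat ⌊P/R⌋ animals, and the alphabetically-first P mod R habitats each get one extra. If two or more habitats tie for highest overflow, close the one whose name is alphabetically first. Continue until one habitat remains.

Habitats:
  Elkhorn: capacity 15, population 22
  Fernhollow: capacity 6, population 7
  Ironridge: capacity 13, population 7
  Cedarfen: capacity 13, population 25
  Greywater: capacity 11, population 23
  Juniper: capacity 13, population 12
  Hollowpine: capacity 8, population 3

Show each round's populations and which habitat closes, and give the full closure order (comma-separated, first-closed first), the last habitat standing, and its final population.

Closure order: Cedarfen, Greywater, Elkhorn, Fernhollow, Juniper, Hollowpine
Last habitat: Ironridge with 99 animals

Round 1: Cedarfen=25 Elkhorn=22 Fernhollow=7 Greywater=23 Hollowpine=3 Ironridge=7 Juniper=12 → close Cedarfen (overflow 12)
  25÷6 = 4 each, +1 to first 1
Round 2: Elkhorn=27 Fernhollow=11 Greywater=27 Hollowpine=7 Ironridge=11 Juniper=16 → close Greywater (overflow 16)
  27÷5 = 5 each, +1 to first 2
Round 3: Elkhorn=33 Fernhollow=17 Hollowpine=12 Ironridge=16 Juniper=21 → close Elkhorn (overflow 18)
  33÷4 = 8 each, +1 to first 1
Round 4: Fernhollow=26 Hollowpine=20 Ironridge=24 Juniper=29 → close Fernhollow (overflow 20)
  26÷3 = 8 each, +1 to first 2
Round 5: Hollowpine=29 Ironridge=33 Juniper=37 → close Juniper (overflow 24)
  37÷2 = 18 each, +1 to first 1
Round 6: Hollowpine=48 Ironridge=51 → close Hollowpine (overflow 40)
  48÷1 = 48 each, +1 to first 0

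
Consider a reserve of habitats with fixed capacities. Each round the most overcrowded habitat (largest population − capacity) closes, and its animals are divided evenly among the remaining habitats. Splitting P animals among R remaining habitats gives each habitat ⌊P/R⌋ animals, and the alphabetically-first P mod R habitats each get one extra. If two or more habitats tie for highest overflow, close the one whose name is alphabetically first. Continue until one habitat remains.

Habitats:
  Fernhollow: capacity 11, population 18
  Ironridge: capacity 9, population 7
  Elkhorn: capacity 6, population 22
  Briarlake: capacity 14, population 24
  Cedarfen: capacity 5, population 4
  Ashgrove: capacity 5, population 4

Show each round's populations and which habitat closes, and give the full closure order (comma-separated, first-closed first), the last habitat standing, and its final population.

Round 1: Ashgrove=4 Briarlake=24 Cedarfen=4 Elkhorn=22 Fernhollow=18 Ironridge=7 → close Elkhorn (overflow 16)
  22÷5 = 4 each, +1 to first 2
Round 2: Ashgrove=9 Briarlake=29 Cedarfen=8 Fernhollow=22 Ironridge=11 → close Briarlake (overflow 15)
  29÷4 = 7 each, +1 to first 1
Round 3: Ashgrove=17 Cedarfen=15 Fernhollow=29 Ironridge=18 → close Fernhollow (overflow 18)
  29÷3 = 9 each, +1 to first 2
Round 4: Ashgrove=27 Cedarfen=25 Ironridge=27 → close Ashgrove (overflow 22)
  27÷2 = 13 each, +1 to first 1
Round 5: Cedarfen=39 Ironridge=40 → close Cedarfen (overflow 34)
  39÷1 = 39 each, +1 to first 0

Closure order: Elkhorn, Briarlake, Fernhollow, Ashgrove, Cedarfen
Last habitat: Ironridge with 79 animals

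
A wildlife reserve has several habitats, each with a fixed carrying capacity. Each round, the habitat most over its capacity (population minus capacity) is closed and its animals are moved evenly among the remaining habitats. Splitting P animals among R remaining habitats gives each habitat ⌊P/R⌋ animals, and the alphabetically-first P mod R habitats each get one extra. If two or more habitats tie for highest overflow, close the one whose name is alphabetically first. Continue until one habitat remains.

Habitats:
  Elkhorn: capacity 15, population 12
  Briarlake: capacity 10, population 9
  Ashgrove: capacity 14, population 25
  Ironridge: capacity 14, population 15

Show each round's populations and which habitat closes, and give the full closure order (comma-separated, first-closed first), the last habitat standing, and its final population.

Round 1: Ashgrove=25 Briarlake=9 Elkhorn=12 Ironridge=15 → close Ashgrove (overflow 11)
  25÷3 = 8 each, +1 to first 1
Round 2: Briarlake=18 Elkhorn=20 Ironridge=23 → close Ironridge (overflow 9)
  23÷2 = 11 each, +1 to first 1
Round 3: Briarlake=30 Elkhorn=31 → close Briarlake (overflow 20)
  30÷1 = 30 each, +1 to first 0

Closure order: Ashgrove, Ironridge, Briarlake
Last habitat: Elkhorn with 61 animals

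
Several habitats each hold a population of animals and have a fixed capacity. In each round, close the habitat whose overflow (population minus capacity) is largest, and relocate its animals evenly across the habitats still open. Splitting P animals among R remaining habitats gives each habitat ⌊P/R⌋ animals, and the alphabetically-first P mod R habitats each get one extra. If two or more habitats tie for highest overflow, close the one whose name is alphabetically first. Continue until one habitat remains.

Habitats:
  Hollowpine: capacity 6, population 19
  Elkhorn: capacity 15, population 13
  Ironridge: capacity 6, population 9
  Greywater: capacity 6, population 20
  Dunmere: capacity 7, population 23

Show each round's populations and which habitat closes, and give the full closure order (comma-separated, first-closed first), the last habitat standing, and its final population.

Round 1: Dunmere=23 Elkhorn=13 Greywater=20 Hollowpine=19 Ironridge=9 → close Dunmere (overflow 16)
  23÷4 = 5 each, +1 to first 3
Round 2: Elkhorn=19 Greywater=26 Hollowpine=25 Ironridge=14 → close Greywater (overflow 20)
  26÷3 = 8 each, +1 to first 2
Round 3: Elkhorn=28 Hollowpine=34 Ironridge=22 → close Hollowpine (overflow 28)
  34÷2 = 17 each, +1 to first 0
Round 4: Elkhorn=45 Ironridge=39 → close Ironridge (overflow 33)
  39÷1 = 39 each, +1 to first 0

Closure order: Dunmere, Greywater, Hollowpine, Ironridge
Last habitat: Elkhorn with 84 animals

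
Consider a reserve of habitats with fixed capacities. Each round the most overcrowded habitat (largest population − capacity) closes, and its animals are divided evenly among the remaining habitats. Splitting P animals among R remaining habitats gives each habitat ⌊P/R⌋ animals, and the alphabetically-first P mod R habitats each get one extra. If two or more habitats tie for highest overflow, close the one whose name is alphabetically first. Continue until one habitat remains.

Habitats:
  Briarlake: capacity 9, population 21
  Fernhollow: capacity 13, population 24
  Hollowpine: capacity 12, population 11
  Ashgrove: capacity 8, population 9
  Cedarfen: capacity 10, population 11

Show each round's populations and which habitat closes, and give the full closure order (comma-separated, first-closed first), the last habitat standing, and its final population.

Closure order: Briarlake, Fernhollow, Ashgrove, Cedarfen
Last habitat: Hollowpine with 76 animals

Round 1: Ashgrove=9 Briarlake=21 Cedarfen=11 Fernhollow=24 Hollowpine=11 → close Briarlake (overflow 12)
  21÷4 = 5 each, +1 to first 1
Round 2: Ashgrove=15 Cedarfen=16 Fernhollow=29 Hollowpine=16 → close Fernhollow (overflow 16)
  29÷3 = 9 each, +1 to first 2
Round 3: Ashgrove=25 Cedarfen=26 Hollowpine=25 → close Ashgrove (overflow 17)
  25÷2 = 12 each, +1 to first 1
Round 4: Cedarfen=39 Hollowpine=37 → close Cedarfen (overflow 29)
  39÷1 = 39 each, +1 to first 0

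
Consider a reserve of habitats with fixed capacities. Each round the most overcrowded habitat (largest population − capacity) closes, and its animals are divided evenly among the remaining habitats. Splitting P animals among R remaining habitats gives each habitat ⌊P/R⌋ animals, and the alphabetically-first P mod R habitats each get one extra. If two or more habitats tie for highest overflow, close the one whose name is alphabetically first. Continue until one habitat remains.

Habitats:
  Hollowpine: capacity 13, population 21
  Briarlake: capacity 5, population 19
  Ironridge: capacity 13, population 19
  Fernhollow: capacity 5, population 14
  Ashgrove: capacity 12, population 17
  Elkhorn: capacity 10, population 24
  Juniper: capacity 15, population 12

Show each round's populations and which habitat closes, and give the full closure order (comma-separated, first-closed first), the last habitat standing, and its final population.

Round 1: Ashgrove=17 Briarlake=19 Elkhorn=24 Fernhollow=14 Hollowpine=21 Ironridge=19 Juniper=12 → close Briarlake (overflow 14)
  19÷6 = 3 each, +1 to first 1
Round 2: Ashgrove=21 Elkhorn=27 Fernhollow=17 Hollowpine=24 Ironridge=22 Juniper=15 → close Elkhorn (overflow 17)
  27÷5 = 5 each, +1 to first 2
Round 3: Ashgrove=27 Fernhollow=23 Hollowpine=29 Ironridge=27 Juniper=20 → close Fernhollow (overflow 18)
  23÷4 = 5 each, +1 to first 3
Round 4: Ashgrove=33 Hollowpine=35 Ironridge=33 Juniper=25 → close Hollowpine (overflow 22)
  35÷3 = 11 each, +1 to first 2
Round 5: Ashgrove=45 Ironridge=45 Juniper=36 → close Ashgrove (overflow 33)
  45÷2 = 22 each, +1 to first 1
Round 6: Ironridge=68 Juniper=58 → close Ironridge (overflow 55)
  68÷1 = 68 each, +1 to first 0

Closure order: Briarlake, Elkhorn, Fernhollow, Hollowpine, Ashgrove, Ironridge
Last habitat: Juniper with 126 animals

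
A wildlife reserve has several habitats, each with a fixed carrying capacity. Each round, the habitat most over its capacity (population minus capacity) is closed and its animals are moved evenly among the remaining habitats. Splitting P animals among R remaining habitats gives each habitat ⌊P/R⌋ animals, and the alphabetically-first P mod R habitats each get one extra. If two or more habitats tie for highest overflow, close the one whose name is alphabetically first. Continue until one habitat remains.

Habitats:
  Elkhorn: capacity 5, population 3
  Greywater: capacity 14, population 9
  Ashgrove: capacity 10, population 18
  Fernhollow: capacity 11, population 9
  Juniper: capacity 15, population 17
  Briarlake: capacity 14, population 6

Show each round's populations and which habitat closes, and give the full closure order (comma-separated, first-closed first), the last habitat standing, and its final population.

Closure order: Ashgrove, Juniper, Elkhorn, Fernhollow, Greywater
Last habitat: Briarlake with 62 animals

Round 1: Ashgrove=18 Briarlake=6 Elkhorn=3 Fernhollow=9 Greywater=9 Juniper=17 → close Ashgrove (overflow 8)
  18÷5 = 3 each, +1 to first 3
Round 2: Briarlake=10 Elkhorn=7 Fernhollow=13 Greywater=12 Juniper=20 → close Juniper (overflow 5)
  20÷4 = 5 each, +1 to first 0
Round 3: Briarlake=15 Elkhorn=12 Fernhollow=18 Greywater=17 → close Elkhorn (overflow 7)
  12÷3 = 4 each, +1 to first 0
Round 4: Briarlake=19 Fernhollow=22 Greywater=21 → close Fernhollow (overflow 11)
  22÷2 = 11 each, +1 to first 0
Round 5: Briarlake=30 Greywater=32 → close Greywater (overflow 18)
  32÷1 = 32 each, +1 to first 0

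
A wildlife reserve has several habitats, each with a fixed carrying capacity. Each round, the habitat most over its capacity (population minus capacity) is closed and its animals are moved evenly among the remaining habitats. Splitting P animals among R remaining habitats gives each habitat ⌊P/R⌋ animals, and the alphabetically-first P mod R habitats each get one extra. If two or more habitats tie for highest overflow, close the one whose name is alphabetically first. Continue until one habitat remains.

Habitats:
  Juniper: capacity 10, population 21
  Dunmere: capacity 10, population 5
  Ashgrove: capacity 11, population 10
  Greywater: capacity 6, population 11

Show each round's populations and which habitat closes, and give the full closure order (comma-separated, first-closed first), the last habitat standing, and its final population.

Round 1: Ashgrove=10 Dunmere=5 Greywater=11 Juniper=21 → close Juniper (overflow 11)
  21÷3 = 7 each, +1 to first 0
Round 2: Ashgrove=17 Dunmere=12 Greywater=18 → close Greywater (overflow 12)
  18÷2 = 9 each, +1 to first 0
Round 3: Ashgrove=26 Dunmere=21 → close Ashgrove (overflow 15)
  26÷1 = 26 each, +1 to first 0

Closure order: Juniper, Greywater, Ashgrove
Last habitat: Dunmere with 47 animals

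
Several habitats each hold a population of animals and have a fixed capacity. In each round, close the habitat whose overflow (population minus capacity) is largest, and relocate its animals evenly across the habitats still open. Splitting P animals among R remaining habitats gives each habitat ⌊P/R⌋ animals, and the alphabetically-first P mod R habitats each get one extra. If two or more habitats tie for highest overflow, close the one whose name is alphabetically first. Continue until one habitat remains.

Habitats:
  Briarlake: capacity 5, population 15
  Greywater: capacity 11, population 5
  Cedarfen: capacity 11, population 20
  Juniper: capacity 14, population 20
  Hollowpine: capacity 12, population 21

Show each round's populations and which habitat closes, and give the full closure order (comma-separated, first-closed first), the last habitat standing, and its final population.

Round 1: Briarlake=15 Cedarfen=20 Greywater=5 Hollowpine=21 Juniper=20 → close Briarlake (overflow 10)
  15÷4 = 3 each, +1 to first 3
Round 2: Cedarfen=24 Greywater=9 Hollowpine=25 Juniper=23 → close Cedarfen (overflow 13)
  24÷3 = 8 each, +1 to first 0
Round 3: Greywater=17 Hollowpine=33 Juniper=31 → close Hollowpine (overflow 21)
  33÷2 = 16 each, +1 to first 1
Round 4: Greywater=34 Juniper=47 → close Juniper (overflow 33)
  47÷1 = 47 each, +1 to first 0

Closure order: Briarlake, Cedarfen, Hollowpine, Juniper
Last habitat: Greywater with 81 animals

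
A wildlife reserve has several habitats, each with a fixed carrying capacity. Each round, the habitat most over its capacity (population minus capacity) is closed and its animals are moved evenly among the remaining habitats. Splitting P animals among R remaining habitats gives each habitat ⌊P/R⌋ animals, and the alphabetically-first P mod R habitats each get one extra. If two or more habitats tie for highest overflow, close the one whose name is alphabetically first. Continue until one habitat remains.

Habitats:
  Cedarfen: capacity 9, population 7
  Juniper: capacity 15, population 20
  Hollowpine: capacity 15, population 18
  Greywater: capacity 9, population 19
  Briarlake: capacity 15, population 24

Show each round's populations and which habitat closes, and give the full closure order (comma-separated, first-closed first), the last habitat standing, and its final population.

Round 1: Briarlake=24 Cedarfen=7 Greywater=19 Hollowpine=18 Juniper=20 → close Greywater (overflow 10)
  19÷4 = 4 each, +1 to first 3
Round 2: Briarlake=29 Cedarfen=12 Hollowpine=23 Juniper=24 → close Briarlake (overflow 14)
  29÷3 = 9 each, +1 to first 2
Round 3: Cedarfen=22 Hollowpine=33 Juniper=33 → close Hollowpine (overflow 18)
  33÷2 = 16 each, +1 to first 1
Round 4: Cedarfen=39 Juniper=49 → close Juniper (overflow 34)
  49÷1 = 49 each, +1 to first 0

Closure order: Greywater, Briarlake, Hollowpine, Juniper
Last habitat: Cedarfen with 88 animals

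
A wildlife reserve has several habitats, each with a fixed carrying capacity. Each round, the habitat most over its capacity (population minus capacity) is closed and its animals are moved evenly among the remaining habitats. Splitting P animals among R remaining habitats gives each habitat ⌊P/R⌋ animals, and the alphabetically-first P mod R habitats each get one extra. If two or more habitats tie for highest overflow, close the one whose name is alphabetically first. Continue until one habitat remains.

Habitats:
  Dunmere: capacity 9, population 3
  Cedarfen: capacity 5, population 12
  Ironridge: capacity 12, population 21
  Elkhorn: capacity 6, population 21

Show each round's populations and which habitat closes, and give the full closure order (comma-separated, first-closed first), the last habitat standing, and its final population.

Closure order: Elkhorn, Ironridge, Cedarfen
Last habitat: Dunmere with 57 animals

Round 1: Cedarfen=12 Dunmere=3 Elkhorn=21 Ironridge=21 → close Elkhorn (overflow 15)
  21÷3 = 7 each, +1 to first 0
Round 2: Cedarfen=19 Dunmere=10 Ironridge=28 → close Ironridge (overflow 16)
  28÷2 = 14 each, +1 to first 0
Round 3: Cedarfen=33 Dunmere=24 → close Cedarfen (overflow 28)
  33÷1 = 33 each, +1 to first 0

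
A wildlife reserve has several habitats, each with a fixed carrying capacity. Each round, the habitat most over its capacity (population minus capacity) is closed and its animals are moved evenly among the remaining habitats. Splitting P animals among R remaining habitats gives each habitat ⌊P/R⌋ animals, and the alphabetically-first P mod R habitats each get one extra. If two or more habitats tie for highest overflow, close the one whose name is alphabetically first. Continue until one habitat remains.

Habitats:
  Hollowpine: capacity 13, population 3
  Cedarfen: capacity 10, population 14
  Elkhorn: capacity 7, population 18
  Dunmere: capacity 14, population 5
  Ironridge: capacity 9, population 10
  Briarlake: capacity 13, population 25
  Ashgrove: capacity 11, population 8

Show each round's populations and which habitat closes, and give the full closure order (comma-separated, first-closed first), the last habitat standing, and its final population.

Round 1: Ashgrove=8 Briarlake=25 Cedarfen=14 Dunmere=5 Elkhorn=18 Hollowpine=3 Ironridge=10 → close Briarlake (overflow 12)
  25÷6 = 4 each, +1 to first 1
Round 2: Ashgrove=13 Cedarfen=18 Dunmere=9 Elkhorn=22 Hollowpine=7 Ironridge=14 → close Elkhorn (overflow 15)
  22÷5 = 4 each, +1 to first 2
Round 3: Ashgrove=18 Cedarfen=23 Dunmere=13 Hollowpine=11 Ironridge=18 → close Cedarfen (overflow 13)
  23÷4 = 5 each, +1 to first 3
Round 4: Ashgrove=24 Dunmere=19 Hollowpine=17 Ironridge=23 → close Ironridge (overflow 14)
  23÷3 = 7 each, +1 to first 2
Round 5: Ashgrove=32 Dunmere=27 Hollowpine=24 → close Ashgrove (overflow 21)
  32÷2 = 16 each, +1 to first 0
Round 6: Dunmere=43 Hollowpine=40 → close Dunmere (overflow 29)
  43÷1 = 43 each, +1 to first 0

Closure order: Briarlake, Elkhorn, Cedarfen, Ironridge, Ashgrove, Dunmere
Last habitat: Hollowpine with 83 animals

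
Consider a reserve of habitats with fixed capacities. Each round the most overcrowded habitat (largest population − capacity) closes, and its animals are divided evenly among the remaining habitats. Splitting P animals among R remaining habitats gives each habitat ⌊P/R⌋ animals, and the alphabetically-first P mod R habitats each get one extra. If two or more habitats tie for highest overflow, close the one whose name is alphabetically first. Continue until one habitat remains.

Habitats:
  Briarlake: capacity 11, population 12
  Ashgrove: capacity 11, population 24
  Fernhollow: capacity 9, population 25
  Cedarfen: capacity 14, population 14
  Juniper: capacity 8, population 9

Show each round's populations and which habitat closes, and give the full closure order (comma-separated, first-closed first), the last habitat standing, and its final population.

Closure order: Fernhollow, Ashgrove, Briarlake, Cedarfen
Last habitat: Juniper with 84 animals

Round 1: Ashgrove=24 Briarlake=12 Cedarfen=14 Fernhollow=25 Juniper=9 → close Fernhollow (overflow 16)
  25÷4 = 6 each, +1 to first 1
Round 2: Ashgrove=31 Briarlake=18 Cedarfen=20 Juniper=15 → close Ashgrove (overflow 20)
  31÷3 = 10 each, +1 to first 1
Round 3: Briarlake=29 Cedarfen=30 Juniper=25 → close Briarlake (overflow 18)
  29÷2 = 14 each, +1 to first 1
Round 4: Cedarfen=45 Juniper=39 → close Cedarfen (overflow 31)
  45÷1 = 45 each, +1 to first 0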